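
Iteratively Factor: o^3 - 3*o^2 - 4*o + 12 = (o - 3)*(o^2 - 4) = (o - 3)*(o - 2)*(o + 2)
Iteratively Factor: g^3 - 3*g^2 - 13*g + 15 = (g - 5)*(g^2 + 2*g - 3) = (g - 5)*(g - 1)*(g + 3)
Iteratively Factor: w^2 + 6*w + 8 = (w + 2)*(w + 4)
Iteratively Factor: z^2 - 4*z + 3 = (z - 3)*(z - 1)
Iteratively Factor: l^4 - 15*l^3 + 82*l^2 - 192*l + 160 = (l - 4)*(l^3 - 11*l^2 + 38*l - 40) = (l - 4)^2*(l^2 - 7*l + 10) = (l - 5)*(l - 4)^2*(l - 2)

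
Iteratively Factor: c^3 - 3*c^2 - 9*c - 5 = (c - 5)*(c^2 + 2*c + 1) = (c - 5)*(c + 1)*(c + 1)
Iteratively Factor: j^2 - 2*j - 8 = (j + 2)*(j - 4)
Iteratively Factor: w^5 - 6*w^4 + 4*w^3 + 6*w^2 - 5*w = (w)*(w^4 - 6*w^3 + 4*w^2 + 6*w - 5) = w*(w - 1)*(w^3 - 5*w^2 - w + 5) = w*(w - 1)^2*(w^2 - 4*w - 5) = w*(w - 5)*(w - 1)^2*(w + 1)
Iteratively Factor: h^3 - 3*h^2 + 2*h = (h)*(h^2 - 3*h + 2) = h*(h - 1)*(h - 2)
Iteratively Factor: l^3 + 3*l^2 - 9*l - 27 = (l + 3)*(l^2 - 9) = (l + 3)^2*(l - 3)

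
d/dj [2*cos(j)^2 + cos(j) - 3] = -(4*cos(j) + 1)*sin(j)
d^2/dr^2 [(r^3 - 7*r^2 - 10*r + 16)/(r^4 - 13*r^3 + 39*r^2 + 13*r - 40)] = 2*(r^3 + 6*r^2 - 9*r + 22)/(r^6 - 12*r^5 + 33*r^4 + 56*r^3 - 165*r^2 - 300*r - 125)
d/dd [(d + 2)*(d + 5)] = 2*d + 7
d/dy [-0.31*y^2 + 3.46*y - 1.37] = 3.46 - 0.62*y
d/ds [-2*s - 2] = -2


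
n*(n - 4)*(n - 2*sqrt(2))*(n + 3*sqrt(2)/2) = n^4 - 4*n^3 - sqrt(2)*n^3/2 - 6*n^2 + 2*sqrt(2)*n^2 + 24*n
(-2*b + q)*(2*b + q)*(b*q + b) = -4*b^3*q - 4*b^3 + b*q^3 + b*q^2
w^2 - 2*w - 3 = (w - 3)*(w + 1)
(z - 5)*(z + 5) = z^2 - 25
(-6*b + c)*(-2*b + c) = 12*b^2 - 8*b*c + c^2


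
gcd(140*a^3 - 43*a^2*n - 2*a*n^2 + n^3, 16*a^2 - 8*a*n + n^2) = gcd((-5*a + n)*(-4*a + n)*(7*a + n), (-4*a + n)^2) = 4*a - n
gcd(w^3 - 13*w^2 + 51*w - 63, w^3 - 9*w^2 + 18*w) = w - 3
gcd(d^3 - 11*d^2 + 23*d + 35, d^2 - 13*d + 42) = d - 7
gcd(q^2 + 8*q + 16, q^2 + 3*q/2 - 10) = q + 4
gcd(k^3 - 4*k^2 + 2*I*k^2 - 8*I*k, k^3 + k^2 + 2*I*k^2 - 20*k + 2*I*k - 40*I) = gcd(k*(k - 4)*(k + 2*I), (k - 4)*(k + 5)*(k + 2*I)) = k^2 + k*(-4 + 2*I) - 8*I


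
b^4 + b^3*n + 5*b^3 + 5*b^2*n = b^2*(b + 5)*(b + n)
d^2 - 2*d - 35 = (d - 7)*(d + 5)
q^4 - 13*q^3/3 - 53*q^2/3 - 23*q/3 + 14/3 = (q - 7)*(q - 1/3)*(q + 1)*(q + 2)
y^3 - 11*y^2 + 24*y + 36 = (y - 6)^2*(y + 1)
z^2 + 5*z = z*(z + 5)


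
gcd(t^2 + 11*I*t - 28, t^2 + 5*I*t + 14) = t + 7*I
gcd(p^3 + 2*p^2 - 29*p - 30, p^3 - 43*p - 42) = p^2 + 7*p + 6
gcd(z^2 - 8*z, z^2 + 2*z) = z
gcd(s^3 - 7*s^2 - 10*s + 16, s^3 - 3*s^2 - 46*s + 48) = s^2 - 9*s + 8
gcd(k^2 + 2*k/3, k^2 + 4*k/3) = k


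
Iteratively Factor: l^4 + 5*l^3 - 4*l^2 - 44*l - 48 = (l - 3)*(l^3 + 8*l^2 + 20*l + 16) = (l - 3)*(l + 2)*(l^2 + 6*l + 8) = (l - 3)*(l + 2)*(l + 4)*(l + 2)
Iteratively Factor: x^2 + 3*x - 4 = (x - 1)*(x + 4)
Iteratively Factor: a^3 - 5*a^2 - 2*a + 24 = (a + 2)*(a^2 - 7*a + 12) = (a - 3)*(a + 2)*(a - 4)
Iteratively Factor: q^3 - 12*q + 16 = (q - 2)*(q^2 + 2*q - 8) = (q - 2)^2*(q + 4)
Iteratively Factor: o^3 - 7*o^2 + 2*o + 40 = (o - 4)*(o^2 - 3*o - 10) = (o - 4)*(o + 2)*(o - 5)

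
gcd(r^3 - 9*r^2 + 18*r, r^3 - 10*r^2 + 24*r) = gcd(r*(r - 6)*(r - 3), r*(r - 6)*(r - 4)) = r^2 - 6*r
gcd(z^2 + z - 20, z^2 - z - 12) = z - 4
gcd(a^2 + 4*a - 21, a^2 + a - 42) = a + 7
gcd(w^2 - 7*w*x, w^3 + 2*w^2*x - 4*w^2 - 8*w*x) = w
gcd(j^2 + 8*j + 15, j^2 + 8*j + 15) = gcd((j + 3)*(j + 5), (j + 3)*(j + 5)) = j^2 + 8*j + 15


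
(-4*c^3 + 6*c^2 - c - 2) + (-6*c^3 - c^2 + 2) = -10*c^3 + 5*c^2 - c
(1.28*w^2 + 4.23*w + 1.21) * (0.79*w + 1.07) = 1.0112*w^3 + 4.7113*w^2 + 5.482*w + 1.2947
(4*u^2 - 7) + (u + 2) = 4*u^2 + u - 5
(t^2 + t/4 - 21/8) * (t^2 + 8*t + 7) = t^4 + 33*t^3/4 + 51*t^2/8 - 77*t/4 - 147/8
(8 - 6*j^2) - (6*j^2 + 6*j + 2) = -12*j^2 - 6*j + 6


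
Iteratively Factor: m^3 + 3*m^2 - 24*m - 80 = (m - 5)*(m^2 + 8*m + 16) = (m - 5)*(m + 4)*(m + 4)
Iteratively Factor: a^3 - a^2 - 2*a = (a)*(a^2 - a - 2) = a*(a - 2)*(a + 1)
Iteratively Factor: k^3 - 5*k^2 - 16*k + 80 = (k - 5)*(k^2 - 16) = (k - 5)*(k + 4)*(k - 4)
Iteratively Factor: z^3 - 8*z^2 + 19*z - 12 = (z - 3)*(z^2 - 5*z + 4) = (z - 4)*(z - 3)*(z - 1)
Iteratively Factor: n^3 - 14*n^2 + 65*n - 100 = (n - 5)*(n^2 - 9*n + 20) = (n - 5)*(n - 4)*(n - 5)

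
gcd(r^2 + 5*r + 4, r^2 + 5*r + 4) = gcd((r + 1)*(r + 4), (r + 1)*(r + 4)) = r^2 + 5*r + 4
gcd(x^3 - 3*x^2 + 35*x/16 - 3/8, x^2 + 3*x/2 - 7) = x - 2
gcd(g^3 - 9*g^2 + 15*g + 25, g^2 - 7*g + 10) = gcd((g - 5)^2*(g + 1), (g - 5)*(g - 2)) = g - 5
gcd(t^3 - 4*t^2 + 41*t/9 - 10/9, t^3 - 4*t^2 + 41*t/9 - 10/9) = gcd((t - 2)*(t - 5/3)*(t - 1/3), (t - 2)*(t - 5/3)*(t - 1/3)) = t^3 - 4*t^2 + 41*t/9 - 10/9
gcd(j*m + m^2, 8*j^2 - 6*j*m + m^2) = 1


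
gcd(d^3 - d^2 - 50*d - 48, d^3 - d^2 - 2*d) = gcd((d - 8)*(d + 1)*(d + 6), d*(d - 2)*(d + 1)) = d + 1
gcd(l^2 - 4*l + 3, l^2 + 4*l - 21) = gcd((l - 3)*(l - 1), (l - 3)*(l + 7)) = l - 3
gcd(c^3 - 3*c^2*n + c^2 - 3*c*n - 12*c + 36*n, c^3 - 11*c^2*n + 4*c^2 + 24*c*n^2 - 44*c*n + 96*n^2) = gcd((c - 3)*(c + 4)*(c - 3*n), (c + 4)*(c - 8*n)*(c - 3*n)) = c^2 - 3*c*n + 4*c - 12*n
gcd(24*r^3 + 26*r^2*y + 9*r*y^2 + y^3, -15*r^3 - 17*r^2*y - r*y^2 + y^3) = 3*r + y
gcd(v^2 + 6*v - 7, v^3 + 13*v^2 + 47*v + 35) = v + 7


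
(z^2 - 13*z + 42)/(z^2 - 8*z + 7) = (z - 6)/(z - 1)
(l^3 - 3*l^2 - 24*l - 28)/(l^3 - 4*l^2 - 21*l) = (l^2 + 4*l + 4)/(l*(l + 3))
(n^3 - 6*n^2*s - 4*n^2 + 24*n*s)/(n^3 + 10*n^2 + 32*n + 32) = n*(n^2 - 6*n*s - 4*n + 24*s)/(n^3 + 10*n^2 + 32*n + 32)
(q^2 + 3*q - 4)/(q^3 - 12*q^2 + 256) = (q - 1)/(q^2 - 16*q + 64)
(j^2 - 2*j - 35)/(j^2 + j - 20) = (j - 7)/(j - 4)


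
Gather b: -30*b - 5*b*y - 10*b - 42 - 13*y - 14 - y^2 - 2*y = b*(-5*y - 40) - y^2 - 15*y - 56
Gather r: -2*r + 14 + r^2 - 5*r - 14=r^2 - 7*r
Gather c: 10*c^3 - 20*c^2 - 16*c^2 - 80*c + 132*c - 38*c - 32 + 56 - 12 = 10*c^3 - 36*c^2 + 14*c + 12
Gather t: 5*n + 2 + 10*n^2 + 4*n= 10*n^2 + 9*n + 2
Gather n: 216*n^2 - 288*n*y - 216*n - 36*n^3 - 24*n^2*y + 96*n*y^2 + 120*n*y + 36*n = -36*n^3 + n^2*(216 - 24*y) + n*(96*y^2 - 168*y - 180)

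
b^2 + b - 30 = (b - 5)*(b + 6)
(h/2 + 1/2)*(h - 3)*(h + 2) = h^3/2 - 7*h/2 - 3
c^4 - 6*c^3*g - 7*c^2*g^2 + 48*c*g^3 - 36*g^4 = (c - 6*g)*(c - 2*g)*(c - g)*(c + 3*g)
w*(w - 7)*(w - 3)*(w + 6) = w^4 - 4*w^3 - 39*w^2 + 126*w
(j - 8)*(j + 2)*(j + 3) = j^3 - 3*j^2 - 34*j - 48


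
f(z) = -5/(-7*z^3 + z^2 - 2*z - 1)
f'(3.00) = -0.03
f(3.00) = 0.03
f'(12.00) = 0.00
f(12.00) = 0.00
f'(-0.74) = -5.02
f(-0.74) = -1.29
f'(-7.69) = -0.00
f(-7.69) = -0.00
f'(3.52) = -0.01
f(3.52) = 0.02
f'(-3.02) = -0.02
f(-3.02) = -0.02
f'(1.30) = -0.58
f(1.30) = 0.29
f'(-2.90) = -0.03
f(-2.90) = -0.03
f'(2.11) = -0.10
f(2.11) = 0.08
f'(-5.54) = -0.00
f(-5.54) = -0.00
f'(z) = -5*(21*z^2 - 2*z + 2)/(-7*z^3 + z^2 - 2*z - 1)^2 = 5*(-21*z^2 + 2*z - 2)/(7*z^3 - z^2 + 2*z + 1)^2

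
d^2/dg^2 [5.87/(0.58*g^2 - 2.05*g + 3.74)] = (-3.949336*g^2 + 13.95886*g + 5.87*(1.16*g - 2.05)*(2.32*g - 4.1) - 25.466408)/(0.58*g^2 - 2.05*g + 3.74)^3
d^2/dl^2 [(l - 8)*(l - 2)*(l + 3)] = 6*l - 14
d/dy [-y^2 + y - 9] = 1 - 2*y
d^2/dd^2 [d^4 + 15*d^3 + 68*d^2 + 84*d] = 12*d^2 + 90*d + 136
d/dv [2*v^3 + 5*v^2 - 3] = 2*v*(3*v + 5)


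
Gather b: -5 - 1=-6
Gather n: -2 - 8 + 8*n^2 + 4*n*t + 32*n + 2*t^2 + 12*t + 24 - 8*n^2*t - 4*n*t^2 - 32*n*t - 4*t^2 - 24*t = n^2*(8 - 8*t) + n*(-4*t^2 - 28*t + 32) - 2*t^2 - 12*t + 14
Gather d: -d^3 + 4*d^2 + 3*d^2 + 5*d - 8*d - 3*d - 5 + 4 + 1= -d^3 + 7*d^2 - 6*d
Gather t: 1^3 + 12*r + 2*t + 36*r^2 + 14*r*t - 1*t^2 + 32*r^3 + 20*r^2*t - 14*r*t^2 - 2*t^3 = 32*r^3 + 36*r^2 + 12*r - 2*t^3 + t^2*(-14*r - 1) + t*(20*r^2 + 14*r + 2) + 1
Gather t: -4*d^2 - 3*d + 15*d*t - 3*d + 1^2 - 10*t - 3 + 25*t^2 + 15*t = -4*d^2 - 6*d + 25*t^2 + t*(15*d + 5) - 2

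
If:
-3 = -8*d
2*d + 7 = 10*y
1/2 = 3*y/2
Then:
No Solution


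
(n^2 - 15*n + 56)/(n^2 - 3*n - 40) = (n - 7)/(n + 5)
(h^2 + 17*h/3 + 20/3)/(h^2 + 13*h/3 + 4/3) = (3*h + 5)/(3*h + 1)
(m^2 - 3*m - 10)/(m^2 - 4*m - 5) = (m + 2)/(m + 1)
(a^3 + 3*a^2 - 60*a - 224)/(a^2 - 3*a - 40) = (a^2 + 11*a + 28)/(a + 5)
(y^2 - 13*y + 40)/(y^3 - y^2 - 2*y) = (-y^2 + 13*y - 40)/(y*(-y^2 + y + 2))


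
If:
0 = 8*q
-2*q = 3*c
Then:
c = 0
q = 0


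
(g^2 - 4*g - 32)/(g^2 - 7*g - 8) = (g + 4)/(g + 1)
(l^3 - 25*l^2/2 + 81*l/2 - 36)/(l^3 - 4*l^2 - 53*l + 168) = (l - 3/2)/(l + 7)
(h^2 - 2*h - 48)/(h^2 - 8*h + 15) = (h^2 - 2*h - 48)/(h^2 - 8*h + 15)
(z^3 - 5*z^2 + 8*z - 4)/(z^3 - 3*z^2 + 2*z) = (z - 2)/z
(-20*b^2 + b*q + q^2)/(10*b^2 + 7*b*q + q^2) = (-4*b + q)/(2*b + q)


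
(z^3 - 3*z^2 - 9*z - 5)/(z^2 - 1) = (z^2 - 4*z - 5)/(z - 1)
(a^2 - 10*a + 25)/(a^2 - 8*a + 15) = (a - 5)/(a - 3)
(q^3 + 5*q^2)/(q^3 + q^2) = (q + 5)/(q + 1)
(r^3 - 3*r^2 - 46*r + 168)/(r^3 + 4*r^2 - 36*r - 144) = (r^2 + 3*r - 28)/(r^2 + 10*r + 24)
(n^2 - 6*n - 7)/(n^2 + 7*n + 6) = (n - 7)/(n + 6)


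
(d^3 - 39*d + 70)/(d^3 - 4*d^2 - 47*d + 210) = (d - 2)/(d - 6)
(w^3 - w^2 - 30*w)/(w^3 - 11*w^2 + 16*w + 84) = w*(w + 5)/(w^2 - 5*w - 14)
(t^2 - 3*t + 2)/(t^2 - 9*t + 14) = (t - 1)/(t - 7)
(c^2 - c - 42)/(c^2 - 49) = (c + 6)/(c + 7)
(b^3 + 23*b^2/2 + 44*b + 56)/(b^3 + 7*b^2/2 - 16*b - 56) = (b + 4)/(b - 4)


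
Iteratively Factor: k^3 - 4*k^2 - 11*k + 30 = (k + 3)*(k^2 - 7*k + 10) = (k - 2)*(k + 3)*(k - 5)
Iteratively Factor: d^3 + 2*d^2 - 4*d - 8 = (d - 2)*(d^2 + 4*d + 4) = (d - 2)*(d + 2)*(d + 2)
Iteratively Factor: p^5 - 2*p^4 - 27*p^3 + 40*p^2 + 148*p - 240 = (p + 3)*(p^4 - 5*p^3 - 12*p^2 + 76*p - 80) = (p + 3)*(p + 4)*(p^3 - 9*p^2 + 24*p - 20) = (p - 2)*(p + 3)*(p + 4)*(p^2 - 7*p + 10) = (p - 2)^2*(p + 3)*(p + 4)*(p - 5)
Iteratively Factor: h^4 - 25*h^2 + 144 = (h + 4)*(h^3 - 4*h^2 - 9*h + 36) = (h - 4)*(h + 4)*(h^2 - 9) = (h - 4)*(h - 3)*(h + 4)*(h + 3)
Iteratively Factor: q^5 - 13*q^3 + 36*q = (q - 2)*(q^4 + 2*q^3 - 9*q^2 - 18*q) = (q - 3)*(q - 2)*(q^3 + 5*q^2 + 6*q) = q*(q - 3)*(q - 2)*(q^2 + 5*q + 6) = q*(q - 3)*(q - 2)*(q + 2)*(q + 3)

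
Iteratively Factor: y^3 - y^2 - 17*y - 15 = (y - 5)*(y^2 + 4*y + 3) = (y - 5)*(y + 3)*(y + 1)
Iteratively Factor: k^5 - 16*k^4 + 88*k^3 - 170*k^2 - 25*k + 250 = (k - 5)*(k^4 - 11*k^3 + 33*k^2 - 5*k - 50) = (k - 5)*(k - 2)*(k^3 - 9*k^2 + 15*k + 25) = (k - 5)*(k - 2)*(k + 1)*(k^2 - 10*k + 25) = (k - 5)^2*(k - 2)*(k + 1)*(k - 5)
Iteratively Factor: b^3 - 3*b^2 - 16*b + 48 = (b - 3)*(b^2 - 16) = (b - 3)*(b + 4)*(b - 4)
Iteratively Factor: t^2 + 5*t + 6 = (t + 2)*(t + 3)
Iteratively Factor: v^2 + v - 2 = (v + 2)*(v - 1)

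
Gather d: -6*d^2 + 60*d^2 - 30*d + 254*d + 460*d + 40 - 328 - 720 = 54*d^2 + 684*d - 1008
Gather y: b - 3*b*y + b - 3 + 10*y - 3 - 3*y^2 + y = 2*b - 3*y^2 + y*(11 - 3*b) - 6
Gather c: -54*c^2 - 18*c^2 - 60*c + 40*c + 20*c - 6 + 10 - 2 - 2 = -72*c^2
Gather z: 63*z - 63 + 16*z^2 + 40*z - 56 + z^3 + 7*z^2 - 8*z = z^3 + 23*z^2 + 95*z - 119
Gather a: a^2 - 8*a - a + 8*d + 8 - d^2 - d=a^2 - 9*a - d^2 + 7*d + 8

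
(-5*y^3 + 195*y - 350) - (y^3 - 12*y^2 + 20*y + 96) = -6*y^3 + 12*y^2 + 175*y - 446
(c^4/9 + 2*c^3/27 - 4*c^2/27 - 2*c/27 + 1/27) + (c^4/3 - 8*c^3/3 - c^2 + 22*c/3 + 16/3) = 4*c^4/9 - 70*c^3/27 - 31*c^2/27 + 196*c/27 + 145/27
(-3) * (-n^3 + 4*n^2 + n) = 3*n^3 - 12*n^2 - 3*n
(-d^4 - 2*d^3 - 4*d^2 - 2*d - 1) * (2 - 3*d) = 3*d^5 + 4*d^4 + 8*d^3 - 2*d^2 - d - 2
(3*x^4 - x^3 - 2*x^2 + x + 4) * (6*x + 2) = 18*x^5 - 14*x^3 + 2*x^2 + 26*x + 8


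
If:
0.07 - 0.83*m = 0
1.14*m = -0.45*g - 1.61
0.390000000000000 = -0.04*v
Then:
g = -3.79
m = 0.08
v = -9.75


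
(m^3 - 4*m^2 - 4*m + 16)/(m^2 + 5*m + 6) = (m^2 - 6*m + 8)/(m + 3)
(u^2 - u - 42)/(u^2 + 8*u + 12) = (u - 7)/(u + 2)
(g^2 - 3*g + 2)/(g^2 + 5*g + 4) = (g^2 - 3*g + 2)/(g^2 + 5*g + 4)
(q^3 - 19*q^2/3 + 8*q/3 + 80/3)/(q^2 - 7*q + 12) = (3*q^2 - 7*q - 20)/(3*(q - 3))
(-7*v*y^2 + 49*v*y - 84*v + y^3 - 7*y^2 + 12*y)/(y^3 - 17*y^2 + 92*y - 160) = (-7*v*y + 21*v + y^2 - 3*y)/(y^2 - 13*y + 40)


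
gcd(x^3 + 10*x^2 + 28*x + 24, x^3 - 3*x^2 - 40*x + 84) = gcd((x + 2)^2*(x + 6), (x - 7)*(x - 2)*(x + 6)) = x + 6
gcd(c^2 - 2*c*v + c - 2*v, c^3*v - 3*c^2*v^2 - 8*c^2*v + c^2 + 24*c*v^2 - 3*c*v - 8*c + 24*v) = 1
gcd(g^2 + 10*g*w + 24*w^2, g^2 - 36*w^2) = g + 6*w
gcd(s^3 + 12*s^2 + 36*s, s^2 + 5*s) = s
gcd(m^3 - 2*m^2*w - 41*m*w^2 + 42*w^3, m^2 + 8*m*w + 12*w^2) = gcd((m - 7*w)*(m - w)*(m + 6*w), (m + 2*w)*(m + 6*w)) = m + 6*w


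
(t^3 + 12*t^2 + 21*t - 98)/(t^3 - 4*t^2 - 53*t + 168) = (t^2 + 5*t - 14)/(t^2 - 11*t + 24)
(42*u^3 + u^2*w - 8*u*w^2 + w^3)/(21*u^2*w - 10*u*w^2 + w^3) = (2*u + w)/w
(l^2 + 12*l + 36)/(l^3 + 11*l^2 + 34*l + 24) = (l + 6)/(l^2 + 5*l + 4)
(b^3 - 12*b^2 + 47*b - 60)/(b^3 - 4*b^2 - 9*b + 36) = (b - 5)/(b + 3)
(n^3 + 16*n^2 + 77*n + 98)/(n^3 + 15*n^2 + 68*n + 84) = (n + 7)/(n + 6)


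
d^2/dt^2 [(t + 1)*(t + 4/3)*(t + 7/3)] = 6*t + 28/3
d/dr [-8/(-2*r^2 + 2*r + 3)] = 16*(1 - 2*r)/(-2*r^2 + 2*r + 3)^2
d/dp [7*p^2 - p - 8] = 14*p - 1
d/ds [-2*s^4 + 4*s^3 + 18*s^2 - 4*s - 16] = -8*s^3 + 12*s^2 + 36*s - 4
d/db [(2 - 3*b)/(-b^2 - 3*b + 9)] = (-3*b^2 + 4*b - 21)/(b^4 + 6*b^3 - 9*b^2 - 54*b + 81)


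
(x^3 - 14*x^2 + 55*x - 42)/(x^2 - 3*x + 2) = (x^2 - 13*x + 42)/(x - 2)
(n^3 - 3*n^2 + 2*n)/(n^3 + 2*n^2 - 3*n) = (n - 2)/(n + 3)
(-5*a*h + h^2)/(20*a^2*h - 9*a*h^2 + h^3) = -1/(4*a - h)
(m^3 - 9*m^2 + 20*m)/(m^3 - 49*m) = (m^2 - 9*m + 20)/(m^2 - 49)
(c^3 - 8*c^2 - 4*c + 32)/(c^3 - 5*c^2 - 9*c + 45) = (c^3 - 8*c^2 - 4*c + 32)/(c^3 - 5*c^2 - 9*c + 45)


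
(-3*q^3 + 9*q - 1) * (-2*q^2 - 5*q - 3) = 6*q^5 + 15*q^4 - 9*q^3 - 43*q^2 - 22*q + 3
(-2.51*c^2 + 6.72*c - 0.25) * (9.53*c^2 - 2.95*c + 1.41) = -23.9203*c^4 + 71.4461*c^3 - 25.7456*c^2 + 10.2127*c - 0.3525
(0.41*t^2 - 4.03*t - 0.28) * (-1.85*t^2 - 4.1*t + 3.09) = -0.7585*t^4 + 5.7745*t^3 + 18.3079*t^2 - 11.3047*t - 0.8652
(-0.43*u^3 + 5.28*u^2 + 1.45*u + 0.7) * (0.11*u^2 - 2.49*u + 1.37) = -0.0473*u^5 + 1.6515*u^4 - 13.5768*u^3 + 3.7001*u^2 + 0.2435*u + 0.959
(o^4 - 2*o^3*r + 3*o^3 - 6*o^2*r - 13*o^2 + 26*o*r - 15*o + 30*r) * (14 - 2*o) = -2*o^5 + 4*o^4*r + 8*o^4 - 16*o^3*r + 68*o^3 - 136*o^2*r - 152*o^2 + 304*o*r - 210*o + 420*r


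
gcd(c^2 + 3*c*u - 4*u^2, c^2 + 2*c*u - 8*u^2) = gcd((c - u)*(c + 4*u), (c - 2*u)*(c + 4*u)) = c + 4*u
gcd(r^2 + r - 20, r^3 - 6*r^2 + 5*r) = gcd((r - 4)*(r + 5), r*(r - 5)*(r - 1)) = 1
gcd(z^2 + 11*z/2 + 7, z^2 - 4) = z + 2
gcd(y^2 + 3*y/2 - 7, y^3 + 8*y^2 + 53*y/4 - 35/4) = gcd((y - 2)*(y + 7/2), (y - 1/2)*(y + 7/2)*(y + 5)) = y + 7/2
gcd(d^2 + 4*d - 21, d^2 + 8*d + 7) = d + 7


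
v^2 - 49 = (v - 7)*(v + 7)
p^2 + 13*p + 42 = (p + 6)*(p + 7)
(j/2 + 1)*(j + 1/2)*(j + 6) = j^3/2 + 17*j^2/4 + 8*j + 3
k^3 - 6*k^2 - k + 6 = (k - 6)*(k - 1)*(k + 1)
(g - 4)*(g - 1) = g^2 - 5*g + 4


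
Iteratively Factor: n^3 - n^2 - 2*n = (n + 1)*(n^2 - 2*n) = (n - 2)*(n + 1)*(n)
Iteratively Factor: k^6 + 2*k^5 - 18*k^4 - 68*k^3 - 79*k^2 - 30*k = (k + 1)*(k^5 + k^4 - 19*k^3 - 49*k^2 - 30*k) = (k + 1)^2*(k^4 - 19*k^2 - 30*k) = (k - 5)*(k + 1)^2*(k^3 + 5*k^2 + 6*k) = (k - 5)*(k + 1)^2*(k + 2)*(k^2 + 3*k) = (k - 5)*(k + 1)^2*(k + 2)*(k + 3)*(k)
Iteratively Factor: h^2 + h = (h)*(h + 1)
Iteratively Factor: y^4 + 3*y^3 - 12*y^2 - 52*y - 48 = (y + 2)*(y^3 + y^2 - 14*y - 24) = (y + 2)^2*(y^2 - y - 12) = (y + 2)^2*(y + 3)*(y - 4)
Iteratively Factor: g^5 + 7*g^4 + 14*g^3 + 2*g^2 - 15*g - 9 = (g - 1)*(g^4 + 8*g^3 + 22*g^2 + 24*g + 9) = (g - 1)*(g + 1)*(g^3 + 7*g^2 + 15*g + 9) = (g - 1)*(g + 1)^2*(g^2 + 6*g + 9) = (g - 1)*(g + 1)^2*(g + 3)*(g + 3)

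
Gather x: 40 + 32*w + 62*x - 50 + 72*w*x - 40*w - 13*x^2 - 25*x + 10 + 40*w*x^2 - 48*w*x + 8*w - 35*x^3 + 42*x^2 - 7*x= -35*x^3 + x^2*(40*w + 29) + x*(24*w + 30)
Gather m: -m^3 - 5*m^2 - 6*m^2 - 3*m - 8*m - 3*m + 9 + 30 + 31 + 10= -m^3 - 11*m^2 - 14*m + 80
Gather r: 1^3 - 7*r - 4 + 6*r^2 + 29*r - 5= 6*r^2 + 22*r - 8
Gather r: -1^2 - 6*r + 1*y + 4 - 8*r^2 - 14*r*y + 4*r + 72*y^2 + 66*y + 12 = -8*r^2 + r*(-14*y - 2) + 72*y^2 + 67*y + 15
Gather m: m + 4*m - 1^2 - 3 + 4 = 5*m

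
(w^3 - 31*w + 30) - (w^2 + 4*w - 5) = w^3 - w^2 - 35*w + 35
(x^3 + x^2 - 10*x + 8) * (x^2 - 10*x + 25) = x^5 - 9*x^4 + 5*x^3 + 133*x^2 - 330*x + 200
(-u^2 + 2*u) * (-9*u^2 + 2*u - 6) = 9*u^4 - 20*u^3 + 10*u^2 - 12*u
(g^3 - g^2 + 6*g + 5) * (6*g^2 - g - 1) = 6*g^5 - 7*g^4 + 36*g^3 + 25*g^2 - 11*g - 5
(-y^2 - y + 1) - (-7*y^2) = 6*y^2 - y + 1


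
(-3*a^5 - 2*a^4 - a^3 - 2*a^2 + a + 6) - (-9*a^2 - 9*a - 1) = -3*a^5 - 2*a^4 - a^3 + 7*a^2 + 10*a + 7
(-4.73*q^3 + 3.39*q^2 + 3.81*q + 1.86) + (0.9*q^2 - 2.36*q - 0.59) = -4.73*q^3 + 4.29*q^2 + 1.45*q + 1.27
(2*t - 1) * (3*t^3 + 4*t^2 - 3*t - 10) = 6*t^4 + 5*t^3 - 10*t^2 - 17*t + 10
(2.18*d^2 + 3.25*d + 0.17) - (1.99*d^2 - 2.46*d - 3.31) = 0.19*d^2 + 5.71*d + 3.48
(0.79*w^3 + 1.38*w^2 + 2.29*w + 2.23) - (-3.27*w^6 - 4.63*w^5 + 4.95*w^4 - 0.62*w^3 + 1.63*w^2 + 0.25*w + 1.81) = 3.27*w^6 + 4.63*w^5 - 4.95*w^4 + 1.41*w^3 - 0.25*w^2 + 2.04*w + 0.42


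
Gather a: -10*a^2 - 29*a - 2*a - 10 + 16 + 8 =-10*a^2 - 31*a + 14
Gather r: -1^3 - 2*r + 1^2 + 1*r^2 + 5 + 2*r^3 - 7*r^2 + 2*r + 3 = 2*r^3 - 6*r^2 + 8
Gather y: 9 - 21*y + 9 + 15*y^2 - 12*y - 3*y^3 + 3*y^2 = -3*y^3 + 18*y^2 - 33*y + 18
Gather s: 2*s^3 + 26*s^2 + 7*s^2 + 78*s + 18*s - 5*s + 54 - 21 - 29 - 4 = 2*s^3 + 33*s^2 + 91*s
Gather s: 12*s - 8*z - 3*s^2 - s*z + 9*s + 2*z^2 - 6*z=-3*s^2 + s*(21 - z) + 2*z^2 - 14*z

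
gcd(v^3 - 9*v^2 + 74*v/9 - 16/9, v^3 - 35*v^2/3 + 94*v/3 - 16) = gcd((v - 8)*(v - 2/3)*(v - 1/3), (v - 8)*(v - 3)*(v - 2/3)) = v^2 - 26*v/3 + 16/3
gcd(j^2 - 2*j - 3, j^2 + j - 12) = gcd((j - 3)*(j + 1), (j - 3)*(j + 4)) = j - 3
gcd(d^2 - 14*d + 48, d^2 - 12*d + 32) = d - 8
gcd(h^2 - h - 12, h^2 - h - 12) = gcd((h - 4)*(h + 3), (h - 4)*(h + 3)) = h^2 - h - 12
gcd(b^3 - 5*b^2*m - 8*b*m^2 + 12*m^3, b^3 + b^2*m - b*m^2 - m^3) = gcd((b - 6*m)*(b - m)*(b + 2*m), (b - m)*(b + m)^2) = b - m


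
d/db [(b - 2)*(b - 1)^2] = (b - 1)*(3*b - 5)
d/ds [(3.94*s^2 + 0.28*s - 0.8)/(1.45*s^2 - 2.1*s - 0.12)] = (-8.68*s^2 + 1.3744*s - 1.7136)/(2.1025*s^4 - 6.09*s^3 + 4.062*s^2 + 0.504*s + 0.0144)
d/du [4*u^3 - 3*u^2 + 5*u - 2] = 12*u^2 - 6*u + 5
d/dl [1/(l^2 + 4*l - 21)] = 2*(-l - 2)/(l^2 + 4*l - 21)^2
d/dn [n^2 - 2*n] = 2*n - 2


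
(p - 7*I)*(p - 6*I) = p^2 - 13*I*p - 42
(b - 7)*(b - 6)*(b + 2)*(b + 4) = b^4 - 7*b^3 - 28*b^2 + 148*b + 336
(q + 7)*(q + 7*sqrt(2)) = q^2 + 7*q + 7*sqrt(2)*q + 49*sqrt(2)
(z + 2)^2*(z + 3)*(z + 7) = z^4 + 14*z^3 + 65*z^2 + 124*z + 84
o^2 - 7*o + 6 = (o - 6)*(o - 1)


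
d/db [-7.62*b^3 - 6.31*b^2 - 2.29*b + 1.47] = -22.86*b^2 - 12.62*b - 2.29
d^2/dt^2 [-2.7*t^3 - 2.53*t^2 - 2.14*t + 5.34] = -16.2*t - 5.06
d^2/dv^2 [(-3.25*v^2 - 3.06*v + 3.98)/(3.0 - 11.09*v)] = (5.6843418860808e-14*v - 716.872876)/(1363.938029*v^3 - 1106.8929*v^2 + 299.43*v - 27.0)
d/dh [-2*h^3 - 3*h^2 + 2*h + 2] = -6*h^2 - 6*h + 2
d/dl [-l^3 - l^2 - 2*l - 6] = -3*l^2 - 2*l - 2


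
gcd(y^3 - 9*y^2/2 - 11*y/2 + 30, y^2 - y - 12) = y - 4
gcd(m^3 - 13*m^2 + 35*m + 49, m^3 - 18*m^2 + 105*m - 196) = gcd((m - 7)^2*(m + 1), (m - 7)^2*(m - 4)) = m^2 - 14*m + 49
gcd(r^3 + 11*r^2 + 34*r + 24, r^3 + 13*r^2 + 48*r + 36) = r^2 + 7*r + 6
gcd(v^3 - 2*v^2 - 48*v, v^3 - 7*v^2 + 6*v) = v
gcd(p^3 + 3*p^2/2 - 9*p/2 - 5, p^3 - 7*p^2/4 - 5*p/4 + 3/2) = p^2 - p - 2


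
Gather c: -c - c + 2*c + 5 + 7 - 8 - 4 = 0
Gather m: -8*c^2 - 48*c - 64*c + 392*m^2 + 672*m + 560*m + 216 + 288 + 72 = -8*c^2 - 112*c + 392*m^2 + 1232*m + 576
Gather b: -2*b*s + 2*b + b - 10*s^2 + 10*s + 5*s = b*(3 - 2*s) - 10*s^2 + 15*s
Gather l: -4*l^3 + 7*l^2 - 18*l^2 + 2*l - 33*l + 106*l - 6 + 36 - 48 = -4*l^3 - 11*l^2 + 75*l - 18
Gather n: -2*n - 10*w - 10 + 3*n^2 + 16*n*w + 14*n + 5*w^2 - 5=3*n^2 + n*(16*w + 12) + 5*w^2 - 10*w - 15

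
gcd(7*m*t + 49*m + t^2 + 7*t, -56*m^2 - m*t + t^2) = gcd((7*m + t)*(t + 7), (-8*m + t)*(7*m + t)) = 7*m + t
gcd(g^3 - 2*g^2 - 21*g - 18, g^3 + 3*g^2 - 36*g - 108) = g^2 - 3*g - 18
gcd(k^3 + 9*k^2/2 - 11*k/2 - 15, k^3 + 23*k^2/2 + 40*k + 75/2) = k^2 + 13*k/2 + 15/2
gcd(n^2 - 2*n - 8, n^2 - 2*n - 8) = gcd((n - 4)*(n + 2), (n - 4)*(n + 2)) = n^2 - 2*n - 8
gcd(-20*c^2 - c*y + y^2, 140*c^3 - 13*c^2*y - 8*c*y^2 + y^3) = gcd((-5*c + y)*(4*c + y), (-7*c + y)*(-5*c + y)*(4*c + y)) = -20*c^2 - c*y + y^2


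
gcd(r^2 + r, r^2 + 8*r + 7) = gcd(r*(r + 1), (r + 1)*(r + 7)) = r + 1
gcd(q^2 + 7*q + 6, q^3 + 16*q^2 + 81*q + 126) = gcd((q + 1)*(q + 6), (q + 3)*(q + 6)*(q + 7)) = q + 6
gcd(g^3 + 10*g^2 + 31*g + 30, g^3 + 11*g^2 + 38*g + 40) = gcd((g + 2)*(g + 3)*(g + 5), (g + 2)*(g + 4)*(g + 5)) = g^2 + 7*g + 10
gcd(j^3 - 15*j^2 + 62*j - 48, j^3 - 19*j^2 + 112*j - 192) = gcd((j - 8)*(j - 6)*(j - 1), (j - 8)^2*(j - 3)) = j - 8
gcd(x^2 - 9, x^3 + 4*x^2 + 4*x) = 1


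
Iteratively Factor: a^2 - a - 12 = (a + 3)*(a - 4)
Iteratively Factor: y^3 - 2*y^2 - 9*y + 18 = (y - 2)*(y^2 - 9) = (y - 2)*(y + 3)*(y - 3)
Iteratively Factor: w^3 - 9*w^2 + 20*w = (w)*(w^2 - 9*w + 20) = w*(w - 4)*(w - 5)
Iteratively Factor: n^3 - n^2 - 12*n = (n - 4)*(n^2 + 3*n) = (n - 4)*(n + 3)*(n)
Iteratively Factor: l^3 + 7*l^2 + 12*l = (l + 3)*(l^2 + 4*l) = (l + 3)*(l + 4)*(l)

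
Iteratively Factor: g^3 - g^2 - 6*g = (g - 3)*(g^2 + 2*g) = (g - 3)*(g + 2)*(g)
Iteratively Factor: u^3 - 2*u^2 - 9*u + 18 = (u + 3)*(u^2 - 5*u + 6) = (u - 3)*(u + 3)*(u - 2)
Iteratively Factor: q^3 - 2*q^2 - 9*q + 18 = (q + 3)*(q^2 - 5*q + 6) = (q - 2)*(q + 3)*(q - 3)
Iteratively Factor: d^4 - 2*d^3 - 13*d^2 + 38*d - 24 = (d - 2)*(d^3 - 13*d + 12) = (d - 2)*(d - 1)*(d^2 + d - 12) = (d - 3)*(d - 2)*(d - 1)*(d + 4)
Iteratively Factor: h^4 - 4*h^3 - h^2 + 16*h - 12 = (h + 2)*(h^3 - 6*h^2 + 11*h - 6) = (h - 1)*(h + 2)*(h^2 - 5*h + 6) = (h - 3)*(h - 1)*(h + 2)*(h - 2)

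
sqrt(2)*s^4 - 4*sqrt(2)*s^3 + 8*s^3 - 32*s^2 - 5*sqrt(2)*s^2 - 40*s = s*(s - 5)*(s + 4*sqrt(2))*(sqrt(2)*s + sqrt(2))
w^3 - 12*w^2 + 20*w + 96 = (w - 8)*(w - 6)*(w + 2)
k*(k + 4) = k^2 + 4*k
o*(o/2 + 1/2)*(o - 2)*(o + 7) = o^4/2 + 3*o^3 - 9*o^2/2 - 7*o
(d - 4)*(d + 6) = d^2 + 2*d - 24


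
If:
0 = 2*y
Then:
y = 0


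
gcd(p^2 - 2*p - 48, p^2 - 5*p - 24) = p - 8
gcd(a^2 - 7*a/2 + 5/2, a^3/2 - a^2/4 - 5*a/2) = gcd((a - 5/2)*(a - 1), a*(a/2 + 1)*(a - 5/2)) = a - 5/2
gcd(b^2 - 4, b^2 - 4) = b^2 - 4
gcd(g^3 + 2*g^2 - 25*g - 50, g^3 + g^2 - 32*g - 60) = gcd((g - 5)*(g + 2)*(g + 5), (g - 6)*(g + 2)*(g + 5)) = g^2 + 7*g + 10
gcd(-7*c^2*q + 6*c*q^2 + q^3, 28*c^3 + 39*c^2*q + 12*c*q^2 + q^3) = 7*c + q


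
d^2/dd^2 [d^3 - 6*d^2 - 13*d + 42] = 6*d - 12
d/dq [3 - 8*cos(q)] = 8*sin(q)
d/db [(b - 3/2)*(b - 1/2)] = 2*b - 2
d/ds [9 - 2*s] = -2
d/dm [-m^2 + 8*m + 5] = 8 - 2*m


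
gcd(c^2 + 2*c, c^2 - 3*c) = c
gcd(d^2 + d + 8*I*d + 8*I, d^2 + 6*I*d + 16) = d + 8*I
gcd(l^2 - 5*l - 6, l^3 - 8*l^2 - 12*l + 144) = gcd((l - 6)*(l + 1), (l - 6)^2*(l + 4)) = l - 6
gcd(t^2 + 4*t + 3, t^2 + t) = t + 1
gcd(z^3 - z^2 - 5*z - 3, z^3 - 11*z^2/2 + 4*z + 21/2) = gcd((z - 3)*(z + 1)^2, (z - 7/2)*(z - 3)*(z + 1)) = z^2 - 2*z - 3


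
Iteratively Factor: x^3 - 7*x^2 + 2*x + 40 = (x - 4)*(x^2 - 3*x - 10) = (x - 4)*(x + 2)*(x - 5)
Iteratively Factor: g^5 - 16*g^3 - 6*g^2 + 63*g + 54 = (g + 2)*(g^4 - 2*g^3 - 12*g^2 + 18*g + 27) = (g + 1)*(g + 2)*(g^3 - 3*g^2 - 9*g + 27) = (g - 3)*(g + 1)*(g + 2)*(g^2 - 9) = (g - 3)^2*(g + 1)*(g + 2)*(g + 3)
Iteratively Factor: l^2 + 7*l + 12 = (l + 3)*(l + 4)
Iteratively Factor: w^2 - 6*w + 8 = (w - 2)*(w - 4)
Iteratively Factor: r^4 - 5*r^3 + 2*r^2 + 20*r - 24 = (r - 3)*(r^3 - 2*r^2 - 4*r + 8) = (r - 3)*(r + 2)*(r^2 - 4*r + 4) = (r - 3)*(r - 2)*(r + 2)*(r - 2)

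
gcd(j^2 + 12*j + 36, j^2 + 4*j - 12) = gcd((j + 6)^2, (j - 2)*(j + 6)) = j + 6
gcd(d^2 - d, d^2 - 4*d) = d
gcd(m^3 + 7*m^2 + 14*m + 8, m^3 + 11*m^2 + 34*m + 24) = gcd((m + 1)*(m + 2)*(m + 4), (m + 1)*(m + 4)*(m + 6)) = m^2 + 5*m + 4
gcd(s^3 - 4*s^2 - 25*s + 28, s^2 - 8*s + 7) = s^2 - 8*s + 7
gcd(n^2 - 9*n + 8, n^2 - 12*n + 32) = n - 8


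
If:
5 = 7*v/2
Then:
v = 10/7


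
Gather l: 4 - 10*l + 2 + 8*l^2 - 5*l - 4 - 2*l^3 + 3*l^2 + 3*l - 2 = -2*l^3 + 11*l^2 - 12*l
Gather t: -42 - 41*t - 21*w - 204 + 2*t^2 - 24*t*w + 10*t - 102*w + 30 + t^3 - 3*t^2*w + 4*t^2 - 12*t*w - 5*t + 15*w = t^3 + t^2*(6 - 3*w) + t*(-36*w - 36) - 108*w - 216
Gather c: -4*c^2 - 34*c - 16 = -4*c^2 - 34*c - 16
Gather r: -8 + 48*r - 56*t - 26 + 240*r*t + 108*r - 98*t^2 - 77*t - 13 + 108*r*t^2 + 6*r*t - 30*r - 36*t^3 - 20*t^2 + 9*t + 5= r*(108*t^2 + 246*t + 126) - 36*t^3 - 118*t^2 - 124*t - 42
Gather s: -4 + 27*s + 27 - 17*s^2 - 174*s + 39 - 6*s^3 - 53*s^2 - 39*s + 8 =-6*s^3 - 70*s^2 - 186*s + 70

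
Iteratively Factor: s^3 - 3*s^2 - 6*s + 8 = (s - 4)*(s^2 + s - 2) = (s - 4)*(s + 2)*(s - 1)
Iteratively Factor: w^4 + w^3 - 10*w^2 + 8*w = (w - 1)*(w^3 + 2*w^2 - 8*w) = (w - 2)*(w - 1)*(w^2 + 4*w) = w*(w - 2)*(w - 1)*(w + 4)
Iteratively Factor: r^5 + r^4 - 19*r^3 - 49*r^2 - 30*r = (r + 3)*(r^4 - 2*r^3 - 13*r^2 - 10*r) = r*(r + 3)*(r^3 - 2*r^2 - 13*r - 10) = r*(r - 5)*(r + 3)*(r^2 + 3*r + 2) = r*(r - 5)*(r + 2)*(r + 3)*(r + 1)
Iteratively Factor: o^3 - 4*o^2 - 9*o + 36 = (o - 3)*(o^2 - o - 12) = (o - 3)*(o + 3)*(o - 4)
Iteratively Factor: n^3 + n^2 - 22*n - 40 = (n + 2)*(n^2 - n - 20) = (n - 5)*(n + 2)*(n + 4)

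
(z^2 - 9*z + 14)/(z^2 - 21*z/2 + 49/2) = 2*(z - 2)/(2*z - 7)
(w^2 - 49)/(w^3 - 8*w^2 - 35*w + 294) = (w + 7)/(w^2 - w - 42)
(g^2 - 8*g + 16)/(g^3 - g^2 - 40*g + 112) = 1/(g + 7)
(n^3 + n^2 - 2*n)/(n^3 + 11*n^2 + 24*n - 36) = n*(n + 2)/(n^2 + 12*n + 36)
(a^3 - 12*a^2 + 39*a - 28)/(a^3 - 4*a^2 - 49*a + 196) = (a - 1)/(a + 7)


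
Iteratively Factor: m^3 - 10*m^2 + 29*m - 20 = (m - 1)*(m^2 - 9*m + 20) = (m - 4)*(m - 1)*(m - 5)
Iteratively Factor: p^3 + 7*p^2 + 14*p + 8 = (p + 1)*(p^2 + 6*p + 8) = (p + 1)*(p + 2)*(p + 4)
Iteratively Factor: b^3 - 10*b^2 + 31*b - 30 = (b - 3)*(b^2 - 7*b + 10) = (b - 5)*(b - 3)*(b - 2)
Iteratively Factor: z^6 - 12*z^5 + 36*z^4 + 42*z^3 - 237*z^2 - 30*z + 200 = (z - 4)*(z^5 - 8*z^4 + 4*z^3 + 58*z^2 - 5*z - 50) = (z - 4)*(z + 1)*(z^4 - 9*z^3 + 13*z^2 + 45*z - 50) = (z - 5)*(z - 4)*(z + 1)*(z^3 - 4*z^2 - 7*z + 10) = (z - 5)^2*(z - 4)*(z + 1)*(z^2 + z - 2) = (z - 5)^2*(z - 4)*(z - 1)*(z + 1)*(z + 2)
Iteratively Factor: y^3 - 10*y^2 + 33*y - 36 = (y - 3)*(y^2 - 7*y + 12) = (y - 3)^2*(y - 4)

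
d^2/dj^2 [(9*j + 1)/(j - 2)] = 38/(j - 2)^3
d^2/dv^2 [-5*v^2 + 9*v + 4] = -10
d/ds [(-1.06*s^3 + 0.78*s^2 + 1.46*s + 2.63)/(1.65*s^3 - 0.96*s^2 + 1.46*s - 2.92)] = (-0.269400000000001*s^4 - 7.9132*s^3 - 1.1925*s^2 + 0.4944*s - 8.103)/(2.7225*s^6 - 3.168*s^5 + 5.7396*s^4 - 12.4392*s^3 + 7.738*s^2 - 8.5264*s + 8.5264)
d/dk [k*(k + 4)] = 2*k + 4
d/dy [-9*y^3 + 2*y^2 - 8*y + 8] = -27*y^2 + 4*y - 8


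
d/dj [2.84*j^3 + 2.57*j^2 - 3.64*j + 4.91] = 8.52*j^2 + 5.14*j - 3.64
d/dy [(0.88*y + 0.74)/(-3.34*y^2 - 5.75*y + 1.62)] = (2.9392*y^2 + 4.9432*y + 5.6806)/(11.1556*y^4 + 38.41*y^3 + 22.2409*y^2 - 18.63*y + 2.6244)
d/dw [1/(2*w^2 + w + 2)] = (-4*w - 1)/(2*w^2 + w + 2)^2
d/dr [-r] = -1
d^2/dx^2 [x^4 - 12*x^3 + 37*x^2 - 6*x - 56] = 12*x^2 - 72*x + 74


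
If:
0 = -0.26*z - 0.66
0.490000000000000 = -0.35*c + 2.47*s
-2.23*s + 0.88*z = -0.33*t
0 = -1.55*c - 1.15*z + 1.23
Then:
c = 2.68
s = 0.58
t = 10.67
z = -2.54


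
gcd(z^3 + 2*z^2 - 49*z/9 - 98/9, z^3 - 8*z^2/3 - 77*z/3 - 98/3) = z^2 + 13*z/3 + 14/3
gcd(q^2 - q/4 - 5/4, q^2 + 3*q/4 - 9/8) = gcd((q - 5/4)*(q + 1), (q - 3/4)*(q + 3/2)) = 1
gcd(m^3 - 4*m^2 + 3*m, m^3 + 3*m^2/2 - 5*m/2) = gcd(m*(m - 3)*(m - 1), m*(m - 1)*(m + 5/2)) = m^2 - m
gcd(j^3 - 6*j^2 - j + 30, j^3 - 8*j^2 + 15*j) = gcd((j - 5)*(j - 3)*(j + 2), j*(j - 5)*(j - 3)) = j^2 - 8*j + 15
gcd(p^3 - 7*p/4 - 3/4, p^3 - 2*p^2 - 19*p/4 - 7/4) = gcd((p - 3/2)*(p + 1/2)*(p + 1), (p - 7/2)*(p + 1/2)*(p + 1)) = p^2 + 3*p/2 + 1/2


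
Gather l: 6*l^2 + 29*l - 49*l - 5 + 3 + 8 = 6*l^2 - 20*l + 6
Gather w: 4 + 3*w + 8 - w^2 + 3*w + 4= -w^2 + 6*w + 16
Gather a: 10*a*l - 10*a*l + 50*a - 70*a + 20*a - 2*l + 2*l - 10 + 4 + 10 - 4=0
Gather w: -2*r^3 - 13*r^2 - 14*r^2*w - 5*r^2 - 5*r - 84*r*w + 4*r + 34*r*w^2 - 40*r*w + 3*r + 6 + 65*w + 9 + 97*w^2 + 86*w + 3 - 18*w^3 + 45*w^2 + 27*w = -2*r^3 - 18*r^2 + 2*r - 18*w^3 + w^2*(34*r + 142) + w*(-14*r^2 - 124*r + 178) + 18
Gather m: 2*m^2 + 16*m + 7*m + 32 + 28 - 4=2*m^2 + 23*m + 56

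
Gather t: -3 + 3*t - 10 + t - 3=4*t - 16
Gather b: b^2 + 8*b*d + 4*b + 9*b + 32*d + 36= b^2 + b*(8*d + 13) + 32*d + 36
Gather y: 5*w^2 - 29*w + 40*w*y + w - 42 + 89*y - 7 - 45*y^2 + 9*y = 5*w^2 - 28*w - 45*y^2 + y*(40*w + 98) - 49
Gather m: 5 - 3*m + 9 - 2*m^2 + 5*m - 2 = -2*m^2 + 2*m + 12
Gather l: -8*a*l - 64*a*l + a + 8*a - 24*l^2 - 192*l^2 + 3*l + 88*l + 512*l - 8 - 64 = 9*a - 216*l^2 + l*(603 - 72*a) - 72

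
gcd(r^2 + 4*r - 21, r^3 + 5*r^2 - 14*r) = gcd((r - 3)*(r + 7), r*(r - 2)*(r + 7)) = r + 7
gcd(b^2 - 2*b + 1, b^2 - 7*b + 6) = b - 1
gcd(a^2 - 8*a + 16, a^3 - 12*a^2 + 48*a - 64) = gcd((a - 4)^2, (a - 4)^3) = a^2 - 8*a + 16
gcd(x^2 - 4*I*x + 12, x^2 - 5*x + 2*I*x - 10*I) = x + 2*I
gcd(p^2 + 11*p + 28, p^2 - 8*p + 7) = 1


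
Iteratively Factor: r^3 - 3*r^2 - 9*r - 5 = (r + 1)*(r^2 - 4*r - 5) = (r + 1)^2*(r - 5)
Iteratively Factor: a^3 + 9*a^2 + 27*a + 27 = (a + 3)*(a^2 + 6*a + 9) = (a + 3)^2*(a + 3)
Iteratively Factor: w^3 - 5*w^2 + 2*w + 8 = (w - 4)*(w^2 - w - 2) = (w - 4)*(w - 2)*(w + 1)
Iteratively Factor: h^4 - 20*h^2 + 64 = (h + 2)*(h^3 - 2*h^2 - 16*h + 32) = (h - 2)*(h + 2)*(h^2 - 16) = (h - 2)*(h + 2)*(h + 4)*(h - 4)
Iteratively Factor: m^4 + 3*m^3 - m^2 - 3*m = (m + 3)*(m^3 - m) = (m - 1)*(m + 3)*(m^2 + m) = m*(m - 1)*(m + 3)*(m + 1)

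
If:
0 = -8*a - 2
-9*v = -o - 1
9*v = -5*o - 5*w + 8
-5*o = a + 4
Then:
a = -1/4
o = -3/4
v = 1/36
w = 23/10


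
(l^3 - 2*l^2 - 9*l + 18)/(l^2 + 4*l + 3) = (l^2 - 5*l + 6)/(l + 1)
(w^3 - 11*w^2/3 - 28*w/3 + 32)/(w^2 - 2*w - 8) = (w^2 + w/3 - 8)/(w + 2)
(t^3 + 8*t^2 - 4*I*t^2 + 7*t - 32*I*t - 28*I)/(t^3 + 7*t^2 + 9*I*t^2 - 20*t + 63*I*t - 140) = (t^2 + t*(1 - 4*I) - 4*I)/(t^2 + 9*I*t - 20)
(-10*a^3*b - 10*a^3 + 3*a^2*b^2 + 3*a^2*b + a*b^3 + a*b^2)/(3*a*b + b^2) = a*(-10*a^2*b - 10*a^2 + 3*a*b^2 + 3*a*b + b^3 + b^2)/(b*(3*a + b))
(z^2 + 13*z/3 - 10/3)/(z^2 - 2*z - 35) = (z - 2/3)/(z - 7)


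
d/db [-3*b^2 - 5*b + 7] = -6*b - 5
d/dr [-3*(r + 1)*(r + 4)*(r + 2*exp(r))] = -6*r^2*exp(r) - 9*r^2 - 42*r*exp(r) - 30*r - 54*exp(r) - 12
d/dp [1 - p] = -1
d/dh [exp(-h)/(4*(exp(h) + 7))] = (-2*exp(h) - 7)*exp(-h)/(4*(exp(2*h) + 14*exp(h) + 49))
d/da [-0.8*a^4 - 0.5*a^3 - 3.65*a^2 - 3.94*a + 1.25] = -3.2*a^3 - 1.5*a^2 - 7.3*a - 3.94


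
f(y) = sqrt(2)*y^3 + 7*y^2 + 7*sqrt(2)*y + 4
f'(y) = 3*sqrt(2)*y^2 + 14*y + 7*sqrt(2)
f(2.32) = 82.30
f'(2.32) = 65.22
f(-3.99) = -13.89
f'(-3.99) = 21.58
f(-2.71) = 0.43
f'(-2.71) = 3.12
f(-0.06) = 3.43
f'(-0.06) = 9.07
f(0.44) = 9.83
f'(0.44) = 16.88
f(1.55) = 41.43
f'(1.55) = 41.79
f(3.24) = 157.66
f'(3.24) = 99.80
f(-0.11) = 2.99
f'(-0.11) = 8.41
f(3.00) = 134.88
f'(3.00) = 90.08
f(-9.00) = -549.06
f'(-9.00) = 227.55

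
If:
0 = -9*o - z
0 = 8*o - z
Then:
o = 0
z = 0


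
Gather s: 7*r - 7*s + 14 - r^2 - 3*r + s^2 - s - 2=-r^2 + 4*r + s^2 - 8*s + 12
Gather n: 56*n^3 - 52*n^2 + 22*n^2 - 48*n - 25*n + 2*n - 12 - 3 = 56*n^3 - 30*n^2 - 71*n - 15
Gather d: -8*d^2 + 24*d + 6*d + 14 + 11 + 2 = -8*d^2 + 30*d + 27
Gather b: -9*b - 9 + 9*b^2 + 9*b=9*b^2 - 9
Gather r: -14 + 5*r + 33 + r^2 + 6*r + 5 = r^2 + 11*r + 24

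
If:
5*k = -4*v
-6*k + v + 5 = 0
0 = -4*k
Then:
No Solution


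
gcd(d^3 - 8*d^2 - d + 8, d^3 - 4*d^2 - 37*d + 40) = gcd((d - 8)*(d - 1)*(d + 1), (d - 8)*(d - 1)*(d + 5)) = d^2 - 9*d + 8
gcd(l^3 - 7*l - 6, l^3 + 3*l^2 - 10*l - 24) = l^2 - l - 6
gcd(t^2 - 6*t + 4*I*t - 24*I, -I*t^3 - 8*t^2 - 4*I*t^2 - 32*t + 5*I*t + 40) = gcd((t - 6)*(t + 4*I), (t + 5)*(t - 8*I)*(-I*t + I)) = 1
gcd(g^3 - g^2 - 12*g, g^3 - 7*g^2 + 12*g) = g^2 - 4*g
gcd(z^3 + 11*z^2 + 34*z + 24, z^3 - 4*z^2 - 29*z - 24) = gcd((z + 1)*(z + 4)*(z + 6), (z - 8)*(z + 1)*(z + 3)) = z + 1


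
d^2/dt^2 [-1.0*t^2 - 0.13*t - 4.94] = -2.00000000000000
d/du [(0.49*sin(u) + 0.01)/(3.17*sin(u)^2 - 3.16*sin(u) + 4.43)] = (-1.5533*sin(u)^2 - 0.0633999999999999*sin(u) + 2.2023)*cos(u)/(10.0489*sin(u)^4 - 20.0344*sin(u)^3 + 38.0718*sin(u)^2 - 27.9976*sin(u) + 19.6249)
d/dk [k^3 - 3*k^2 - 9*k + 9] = 3*k^2 - 6*k - 9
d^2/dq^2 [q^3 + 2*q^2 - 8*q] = 6*q + 4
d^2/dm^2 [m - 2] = 0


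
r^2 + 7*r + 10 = (r + 2)*(r + 5)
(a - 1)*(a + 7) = a^2 + 6*a - 7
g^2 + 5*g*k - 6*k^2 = (g - k)*(g + 6*k)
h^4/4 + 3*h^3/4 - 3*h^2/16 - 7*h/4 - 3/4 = (h/4 + 1/2)*(h - 3/2)*(h + 1/2)*(h + 2)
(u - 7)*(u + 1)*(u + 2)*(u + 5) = u^4 + u^3 - 39*u^2 - 109*u - 70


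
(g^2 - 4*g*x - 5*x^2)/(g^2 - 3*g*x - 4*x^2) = (-g + 5*x)/(-g + 4*x)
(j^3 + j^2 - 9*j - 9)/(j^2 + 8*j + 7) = (j^2 - 9)/(j + 7)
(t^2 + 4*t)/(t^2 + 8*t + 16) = t/(t + 4)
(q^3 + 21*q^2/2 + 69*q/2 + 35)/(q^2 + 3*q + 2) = (2*q^2 + 17*q + 35)/(2*(q + 1))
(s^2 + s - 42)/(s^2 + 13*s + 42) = (s - 6)/(s + 6)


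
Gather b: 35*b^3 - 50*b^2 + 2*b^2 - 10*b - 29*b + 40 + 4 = 35*b^3 - 48*b^2 - 39*b + 44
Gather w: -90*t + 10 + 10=20 - 90*t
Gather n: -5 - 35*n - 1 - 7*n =-42*n - 6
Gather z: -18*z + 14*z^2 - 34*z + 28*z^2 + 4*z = 42*z^2 - 48*z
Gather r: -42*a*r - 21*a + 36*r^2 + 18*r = -21*a + 36*r^2 + r*(18 - 42*a)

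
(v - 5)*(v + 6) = v^2 + v - 30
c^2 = c^2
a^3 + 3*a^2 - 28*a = a*(a - 4)*(a + 7)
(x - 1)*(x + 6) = x^2 + 5*x - 6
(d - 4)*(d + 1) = d^2 - 3*d - 4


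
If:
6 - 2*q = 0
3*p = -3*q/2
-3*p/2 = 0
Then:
No Solution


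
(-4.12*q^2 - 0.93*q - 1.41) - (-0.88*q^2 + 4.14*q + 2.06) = -3.24*q^2 - 5.07*q - 3.47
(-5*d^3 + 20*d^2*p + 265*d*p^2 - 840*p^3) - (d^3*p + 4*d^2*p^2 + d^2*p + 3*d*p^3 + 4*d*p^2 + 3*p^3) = -d^3*p - 5*d^3 - 4*d^2*p^2 + 19*d^2*p - 3*d*p^3 + 261*d*p^2 - 843*p^3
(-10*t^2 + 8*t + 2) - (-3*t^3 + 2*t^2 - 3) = 3*t^3 - 12*t^2 + 8*t + 5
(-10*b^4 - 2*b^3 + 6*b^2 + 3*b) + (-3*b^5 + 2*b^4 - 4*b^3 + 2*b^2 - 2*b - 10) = -3*b^5 - 8*b^4 - 6*b^3 + 8*b^2 + b - 10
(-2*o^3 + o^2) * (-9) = 18*o^3 - 9*o^2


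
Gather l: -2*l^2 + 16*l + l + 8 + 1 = -2*l^2 + 17*l + 9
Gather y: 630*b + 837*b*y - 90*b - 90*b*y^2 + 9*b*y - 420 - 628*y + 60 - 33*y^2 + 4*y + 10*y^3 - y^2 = 540*b + 10*y^3 + y^2*(-90*b - 34) + y*(846*b - 624) - 360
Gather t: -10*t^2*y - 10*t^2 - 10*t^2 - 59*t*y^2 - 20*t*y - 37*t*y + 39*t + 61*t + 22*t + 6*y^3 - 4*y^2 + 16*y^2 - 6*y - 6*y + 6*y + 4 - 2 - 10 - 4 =t^2*(-10*y - 20) + t*(-59*y^2 - 57*y + 122) + 6*y^3 + 12*y^2 - 6*y - 12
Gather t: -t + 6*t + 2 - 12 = 5*t - 10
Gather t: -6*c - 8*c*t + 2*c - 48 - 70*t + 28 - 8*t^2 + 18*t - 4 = -4*c - 8*t^2 + t*(-8*c - 52) - 24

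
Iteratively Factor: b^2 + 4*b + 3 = (b + 3)*(b + 1)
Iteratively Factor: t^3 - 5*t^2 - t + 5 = (t - 5)*(t^2 - 1) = (t - 5)*(t - 1)*(t + 1)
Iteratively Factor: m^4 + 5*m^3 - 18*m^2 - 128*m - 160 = (m + 4)*(m^3 + m^2 - 22*m - 40) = (m - 5)*(m + 4)*(m^2 + 6*m + 8) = (m - 5)*(m + 2)*(m + 4)*(m + 4)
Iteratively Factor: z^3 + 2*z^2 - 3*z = (z - 1)*(z^2 + 3*z) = z*(z - 1)*(z + 3)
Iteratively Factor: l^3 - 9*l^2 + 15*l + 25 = (l + 1)*(l^2 - 10*l + 25) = (l - 5)*(l + 1)*(l - 5)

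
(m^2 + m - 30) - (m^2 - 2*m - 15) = 3*m - 15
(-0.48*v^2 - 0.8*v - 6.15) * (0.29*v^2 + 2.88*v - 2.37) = -0.1392*v^4 - 1.6144*v^3 - 2.9499*v^2 - 15.816*v + 14.5755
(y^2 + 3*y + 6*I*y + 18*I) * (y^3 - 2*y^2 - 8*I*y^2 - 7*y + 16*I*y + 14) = y^5 + y^4 - 2*I*y^4 + 35*y^3 - 2*I*y^3 + 41*y^2 - 30*I*y^2 - 246*y - 42*I*y + 252*I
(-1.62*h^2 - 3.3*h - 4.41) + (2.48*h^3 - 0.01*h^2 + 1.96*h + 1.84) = 2.48*h^3 - 1.63*h^2 - 1.34*h - 2.57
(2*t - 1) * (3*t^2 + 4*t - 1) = 6*t^3 + 5*t^2 - 6*t + 1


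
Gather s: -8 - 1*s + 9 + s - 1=0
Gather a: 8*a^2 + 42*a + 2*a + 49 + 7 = 8*a^2 + 44*a + 56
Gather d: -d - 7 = -d - 7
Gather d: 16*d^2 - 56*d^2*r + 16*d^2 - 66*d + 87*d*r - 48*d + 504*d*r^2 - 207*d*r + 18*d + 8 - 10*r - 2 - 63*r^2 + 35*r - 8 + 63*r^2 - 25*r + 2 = d^2*(32 - 56*r) + d*(504*r^2 - 120*r - 96)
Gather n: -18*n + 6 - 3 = 3 - 18*n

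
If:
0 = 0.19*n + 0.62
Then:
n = -3.26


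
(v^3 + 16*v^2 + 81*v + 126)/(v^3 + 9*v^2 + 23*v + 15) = (v^2 + 13*v + 42)/(v^2 + 6*v + 5)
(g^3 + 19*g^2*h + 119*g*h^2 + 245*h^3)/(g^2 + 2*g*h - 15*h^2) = (g^2 + 14*g*h + 49*h^2)/(g - 3*h)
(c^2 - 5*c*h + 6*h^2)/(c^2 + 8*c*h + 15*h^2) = (c^2 - 5*c*h + 6*h^2)/(c^2 + 8*c*h + 15*h^2)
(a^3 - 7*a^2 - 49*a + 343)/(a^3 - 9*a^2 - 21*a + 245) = (a + 7)/(a + 5)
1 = 1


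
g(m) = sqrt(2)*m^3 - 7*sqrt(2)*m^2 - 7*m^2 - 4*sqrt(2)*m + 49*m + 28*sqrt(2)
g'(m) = 3*sqrt(2)*m^2 - 14*sqrt(2)*m - 14*m - 4*sqrt(2) + 49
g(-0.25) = 27.68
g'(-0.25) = 52.06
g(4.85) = 13.63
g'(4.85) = -20.78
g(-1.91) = -114.69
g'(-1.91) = 123.38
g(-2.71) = -230.12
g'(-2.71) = 166.10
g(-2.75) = -236.81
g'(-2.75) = 168.38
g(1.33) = 70.68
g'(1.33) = 5.90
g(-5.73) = -1029.68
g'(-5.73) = 376.31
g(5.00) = 10.60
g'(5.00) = -19.59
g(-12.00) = -5357.81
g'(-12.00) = 1059.87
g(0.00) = 39.60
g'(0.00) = 43.34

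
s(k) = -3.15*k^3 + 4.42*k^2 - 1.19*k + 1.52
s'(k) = -9.45*k^2 + 8.84*k - 1.19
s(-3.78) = 239.30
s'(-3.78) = -169.63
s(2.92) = -42.69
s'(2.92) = -55.95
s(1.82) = -4.99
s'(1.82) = -16.40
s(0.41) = 1.56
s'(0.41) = 0.85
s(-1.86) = 39.29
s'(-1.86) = -50.33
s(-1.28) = 16.89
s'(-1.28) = -27.99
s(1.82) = -4.99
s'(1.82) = -16.40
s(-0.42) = 3.03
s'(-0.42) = -6.57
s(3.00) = -47.32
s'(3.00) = -59.72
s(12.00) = -4819.48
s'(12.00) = -1255.91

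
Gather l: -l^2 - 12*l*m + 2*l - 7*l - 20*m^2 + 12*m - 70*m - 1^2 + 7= -l^2 + l*(-12*m - 5) - 20*m^2 - 58*m + 6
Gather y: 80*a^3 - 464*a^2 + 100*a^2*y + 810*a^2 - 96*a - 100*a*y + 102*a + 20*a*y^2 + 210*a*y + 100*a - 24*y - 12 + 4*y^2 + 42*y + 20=80*a^3 + 346*a^2 + 106*a + y^2*(20*a + 4) + y*(100*a^2 + 110*a + 18) + 8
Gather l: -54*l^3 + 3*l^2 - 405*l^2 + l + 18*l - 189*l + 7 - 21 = -54*l^3 - 402*l^2 - 170*l - 14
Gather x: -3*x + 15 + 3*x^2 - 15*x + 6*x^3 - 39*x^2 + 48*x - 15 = 6*x^3 - 36*x^2 + 30*x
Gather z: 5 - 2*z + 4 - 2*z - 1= 8 - 4*z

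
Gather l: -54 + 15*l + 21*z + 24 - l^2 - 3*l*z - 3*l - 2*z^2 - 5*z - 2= -l^2 + l*(12 - 3*z) - 2*z^2 + 16*z - 32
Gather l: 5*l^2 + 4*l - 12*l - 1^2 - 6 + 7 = 5*l^2 - 8*l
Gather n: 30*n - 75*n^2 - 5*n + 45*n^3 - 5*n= 45*n^3 - 75*n^2 + 20*n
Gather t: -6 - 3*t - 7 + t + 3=-2*t - 10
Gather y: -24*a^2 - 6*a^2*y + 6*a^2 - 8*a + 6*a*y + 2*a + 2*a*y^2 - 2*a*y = -18*a^2 + 2*a*y^2 - 6*a + y*(-6*a^2 + 4*a)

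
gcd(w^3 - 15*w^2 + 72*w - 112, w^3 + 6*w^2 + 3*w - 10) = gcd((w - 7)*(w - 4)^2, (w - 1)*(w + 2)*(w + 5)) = 1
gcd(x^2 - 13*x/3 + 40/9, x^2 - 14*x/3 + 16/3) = x - 8/3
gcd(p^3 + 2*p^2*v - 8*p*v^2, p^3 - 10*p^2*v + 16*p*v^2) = p^2 - 2*p*v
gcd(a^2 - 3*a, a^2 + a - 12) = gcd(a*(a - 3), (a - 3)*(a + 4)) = a - 3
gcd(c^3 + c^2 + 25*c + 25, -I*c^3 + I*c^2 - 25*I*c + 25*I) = c^2 + 25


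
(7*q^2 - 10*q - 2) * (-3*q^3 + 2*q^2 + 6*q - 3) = -21*q^5 + 44*q^4 + 28*q^3 - 85*q^2 + 18*q + 6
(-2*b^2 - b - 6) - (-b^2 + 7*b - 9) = -b^2 - 8*b + 3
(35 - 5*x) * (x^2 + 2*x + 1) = -5*x^3 + 25*x^2 + 65*x + 35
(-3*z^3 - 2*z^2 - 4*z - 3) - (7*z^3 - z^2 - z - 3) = -10*z^3 - z^2 - 3*z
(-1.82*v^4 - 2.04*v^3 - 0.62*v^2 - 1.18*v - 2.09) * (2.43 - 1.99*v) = 3.6218*v^5 - 0.363*v^4 - 3.7234*v^3 + 0.8416*v^2 + 1.2917*v - 5.0787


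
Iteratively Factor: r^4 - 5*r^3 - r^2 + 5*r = (r)*(r^3 - 5*r^2 - r + 5) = r*(r - 5)*(r^2 - 1) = r*(r - 5)*(r + 1)*(r - 1)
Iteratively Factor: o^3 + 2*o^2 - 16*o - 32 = (o + 4)*(o^2 - 2*o - 8) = (o + 2)*(o + 4)*(o - 4)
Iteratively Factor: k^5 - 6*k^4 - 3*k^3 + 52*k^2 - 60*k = (k - 2)*(k^4 - 4*k^3 - 11*k^2 + 30*k) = (k - 5)*(k - 2)*(k^3 + k^2 - 6*k) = (k - 5)*(k - 2)*(k + 3)*(k^2 - 2*k) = (k - 5)*(k - 2)^2*(k + 3)*(k)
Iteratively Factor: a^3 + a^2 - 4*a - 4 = (a + 2)*(a^2 - a - 2) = (a - 2)*(a + 2)*(a + 1)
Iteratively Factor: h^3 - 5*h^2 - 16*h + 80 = (h - 5)*(h^2 - 16) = (h - 5)*(h - 4)*(h + 4)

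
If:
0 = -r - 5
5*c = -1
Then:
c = -1/5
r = -5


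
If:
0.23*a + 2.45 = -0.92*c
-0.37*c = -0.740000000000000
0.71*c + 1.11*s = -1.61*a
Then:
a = -18.65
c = 2.00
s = 25.77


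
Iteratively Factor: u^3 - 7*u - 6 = (u + 2)*(u^2 - 2*u - 3) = (u - 3)*(u + 2)*(u + 1)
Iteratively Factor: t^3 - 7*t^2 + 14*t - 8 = (t - 2)*(t^2 - 5*t + 4) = (t - 4)*(t - 2)*(t - 1)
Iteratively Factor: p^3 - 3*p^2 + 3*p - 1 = (p - 1)*(p^2 - 2*p + 1) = (p - 1)^2*(p - 1)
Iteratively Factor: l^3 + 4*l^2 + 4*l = (l + 2)*(l^2 + 2*l) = (l + 2)^2*(l)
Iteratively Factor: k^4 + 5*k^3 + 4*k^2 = (k + 1)*(k^3 + 4*k^2) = k*(k + 1)*(k^2 + 4*k) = k^2*(k + 1)*(k + 4)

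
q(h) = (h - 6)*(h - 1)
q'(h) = 2*h - 7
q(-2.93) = 35.09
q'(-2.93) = -12.86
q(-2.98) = 35.74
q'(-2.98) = -12.96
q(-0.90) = 13.11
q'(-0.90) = -8.80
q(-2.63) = 31.33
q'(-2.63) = -12.26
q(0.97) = 0.15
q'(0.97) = -5.06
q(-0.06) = 6.42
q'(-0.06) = -7.12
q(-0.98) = 13.82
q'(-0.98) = -8.96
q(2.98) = -5.98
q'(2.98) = -1.04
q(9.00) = 24.00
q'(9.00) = 11.00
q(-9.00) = 150.00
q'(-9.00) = -25.00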